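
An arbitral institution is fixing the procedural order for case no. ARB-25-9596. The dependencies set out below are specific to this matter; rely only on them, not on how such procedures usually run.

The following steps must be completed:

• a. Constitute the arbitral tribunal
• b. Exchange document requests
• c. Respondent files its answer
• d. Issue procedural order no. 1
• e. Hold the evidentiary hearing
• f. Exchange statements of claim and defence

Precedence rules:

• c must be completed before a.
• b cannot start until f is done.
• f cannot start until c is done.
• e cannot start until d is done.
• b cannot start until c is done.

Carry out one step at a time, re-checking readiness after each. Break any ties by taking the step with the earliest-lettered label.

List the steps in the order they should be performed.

c and d have no prerequisites; c has the earlier label, so c is first.
a and f now also ready, so the ready set is {a, d, f}; a has the earlier label → a.
Now d and f have their prerequisites met. d has the earlier label, so d next.
e now also ready, so the ready set is {e, f}; e has the earlier label → e.
f is the only step now ready → f.
b is the only step now ready → b.

c → a → d → e → f → b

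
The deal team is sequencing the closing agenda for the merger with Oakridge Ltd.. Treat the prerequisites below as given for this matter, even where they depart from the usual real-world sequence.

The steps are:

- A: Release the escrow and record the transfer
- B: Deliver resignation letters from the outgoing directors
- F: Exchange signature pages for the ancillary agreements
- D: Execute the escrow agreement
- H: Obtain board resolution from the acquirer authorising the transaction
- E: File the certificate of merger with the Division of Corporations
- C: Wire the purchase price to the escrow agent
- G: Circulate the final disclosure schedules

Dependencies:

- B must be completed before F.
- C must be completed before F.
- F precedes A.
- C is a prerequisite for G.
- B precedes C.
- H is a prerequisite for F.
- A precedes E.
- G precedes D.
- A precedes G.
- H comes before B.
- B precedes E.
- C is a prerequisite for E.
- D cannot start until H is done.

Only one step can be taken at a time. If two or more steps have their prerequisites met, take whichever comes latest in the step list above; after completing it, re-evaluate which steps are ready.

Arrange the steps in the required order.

H is the only step with nothing outstanding, so it goes first.
B is the only step now ready → B.
C needed B, now all done → C.
F needed C, H and B, now all done → F.
A needed F, now all done → A.
Ready: G and E. G is listed later → G.
E and D are both available; E is listed later → E.
D needed G and H, now all done → D.

H, B, C, F, A, G, E, D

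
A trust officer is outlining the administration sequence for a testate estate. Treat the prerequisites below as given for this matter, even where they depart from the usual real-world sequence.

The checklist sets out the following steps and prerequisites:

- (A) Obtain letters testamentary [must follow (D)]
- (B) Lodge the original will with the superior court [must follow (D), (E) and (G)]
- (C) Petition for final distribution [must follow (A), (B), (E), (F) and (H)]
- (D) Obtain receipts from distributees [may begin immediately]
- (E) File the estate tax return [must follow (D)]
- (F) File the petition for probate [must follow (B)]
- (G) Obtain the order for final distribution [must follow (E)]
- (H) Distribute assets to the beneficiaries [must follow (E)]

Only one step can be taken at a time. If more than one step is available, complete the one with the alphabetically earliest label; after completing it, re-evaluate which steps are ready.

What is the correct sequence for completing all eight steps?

(D) → (A) → (E) → (G) → (B) → (F) → (H) → (C)

(D) has no prerequisites → (D) first.
Now (A) and (E) have their prerequisites met. (A) has the earlier label, so (A) next.
(E) needed (D), now all done → (E).
Ready: (G) and (H). (G) has the earlier label → (G).
Now (B) and (H) have their prerequisites met. (B) has the earlier label, so (B) next.
(F) now also ready, so the ready set is {(F), (H)}; (F) has the earlier label → (F).
(H) needed (E), now all done → (H).
(C) needed (A), (B), (E), (F) and (H), now all done → (C).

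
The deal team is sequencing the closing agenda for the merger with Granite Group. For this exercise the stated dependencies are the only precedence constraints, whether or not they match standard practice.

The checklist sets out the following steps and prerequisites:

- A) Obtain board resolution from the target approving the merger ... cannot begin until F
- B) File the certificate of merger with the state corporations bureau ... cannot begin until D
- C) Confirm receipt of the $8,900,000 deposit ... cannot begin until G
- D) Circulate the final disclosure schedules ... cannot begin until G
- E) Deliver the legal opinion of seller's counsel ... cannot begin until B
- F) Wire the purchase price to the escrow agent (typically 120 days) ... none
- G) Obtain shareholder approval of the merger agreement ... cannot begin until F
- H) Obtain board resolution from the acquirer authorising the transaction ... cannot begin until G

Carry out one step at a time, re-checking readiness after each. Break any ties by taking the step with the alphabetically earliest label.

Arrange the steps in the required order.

F is the only step with nothing outstanding, so it goes first.
A and G are both available; A has the earlier label → A.
That leaves G as the only ready step → G.
C, D and H are all available; C has the earlier label → C.
Now D and H have their prerequisites met. D has the earlier label, so D next.
B now also ready, so the ready set is {B, H}; B has the earlier label → B.
Ready: E and H. E has the earlier label → E.
H needed G, now all done → H.

F, A, G, C, D, B, E, H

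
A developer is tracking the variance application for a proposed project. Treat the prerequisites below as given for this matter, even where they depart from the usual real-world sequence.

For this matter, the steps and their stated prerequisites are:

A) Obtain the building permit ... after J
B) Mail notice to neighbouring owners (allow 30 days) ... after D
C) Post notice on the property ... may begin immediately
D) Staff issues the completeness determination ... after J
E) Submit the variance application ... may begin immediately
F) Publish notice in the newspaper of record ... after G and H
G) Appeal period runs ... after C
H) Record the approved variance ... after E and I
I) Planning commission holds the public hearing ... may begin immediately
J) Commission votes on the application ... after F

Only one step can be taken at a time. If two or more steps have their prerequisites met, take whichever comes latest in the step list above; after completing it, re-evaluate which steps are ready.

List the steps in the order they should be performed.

I, E, H, C, G, F, J, D, B, A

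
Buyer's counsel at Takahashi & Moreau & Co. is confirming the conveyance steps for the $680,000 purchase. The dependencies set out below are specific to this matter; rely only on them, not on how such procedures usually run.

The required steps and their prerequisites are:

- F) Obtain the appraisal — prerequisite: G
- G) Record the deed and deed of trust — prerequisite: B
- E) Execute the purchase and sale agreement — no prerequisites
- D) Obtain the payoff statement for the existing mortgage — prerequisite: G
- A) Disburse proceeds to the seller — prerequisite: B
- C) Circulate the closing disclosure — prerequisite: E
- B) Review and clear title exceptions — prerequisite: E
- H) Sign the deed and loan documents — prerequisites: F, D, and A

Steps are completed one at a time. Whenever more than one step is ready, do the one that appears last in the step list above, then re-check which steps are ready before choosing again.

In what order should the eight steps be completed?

E is the only step with nothing outstanding, so it goes first.
Ready: B and C. B is listed later → B.
A and G now also ready, so the ready set is {C, A, G}; C is listed later → C.
Ready: A and G. A is listed later → A.
That leaves G as the only ready step → G.
Ready: D and F. D is listed later → D.
F needed G, now all done → F.
H is the only step now ready → H.

E B C A G D F H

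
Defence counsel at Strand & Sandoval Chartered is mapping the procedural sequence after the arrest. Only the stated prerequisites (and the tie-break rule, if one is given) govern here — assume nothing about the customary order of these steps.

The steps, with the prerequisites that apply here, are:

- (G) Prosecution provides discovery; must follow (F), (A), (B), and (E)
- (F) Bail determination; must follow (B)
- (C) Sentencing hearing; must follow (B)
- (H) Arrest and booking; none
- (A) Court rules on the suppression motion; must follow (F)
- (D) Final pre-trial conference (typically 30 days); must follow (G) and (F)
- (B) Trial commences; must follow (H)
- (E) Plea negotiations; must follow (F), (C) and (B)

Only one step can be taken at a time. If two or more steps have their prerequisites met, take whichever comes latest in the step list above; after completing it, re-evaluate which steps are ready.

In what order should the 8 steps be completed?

(H) is the only step with nothing outstanding, so it goes first.
(B) needed (H), now all done → (B).
Ready: (C) and (F). (C) is listed later → (C).
(F) needed (B), now all done → (F).
(E) and (A) are both available; (E) is listed later → (E).
That leaves (A) as the only ready step → (A).
That leaves (G) as the only ready step → (G).
(D) needed (F) and (G), now all done → (D).

(H) → (B) → (C) → (F) → (E) → (A) → (G) → (D)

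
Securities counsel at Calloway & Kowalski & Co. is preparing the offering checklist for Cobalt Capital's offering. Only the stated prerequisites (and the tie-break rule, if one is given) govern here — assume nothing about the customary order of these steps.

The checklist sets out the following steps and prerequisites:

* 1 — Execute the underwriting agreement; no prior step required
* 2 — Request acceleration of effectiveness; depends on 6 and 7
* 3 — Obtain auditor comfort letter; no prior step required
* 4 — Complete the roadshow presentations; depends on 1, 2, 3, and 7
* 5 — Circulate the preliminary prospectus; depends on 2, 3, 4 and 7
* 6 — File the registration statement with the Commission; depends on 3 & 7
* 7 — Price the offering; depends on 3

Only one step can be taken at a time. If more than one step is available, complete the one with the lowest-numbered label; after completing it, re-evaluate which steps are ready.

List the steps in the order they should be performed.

1, 3, 7, 6, 2, 4, 5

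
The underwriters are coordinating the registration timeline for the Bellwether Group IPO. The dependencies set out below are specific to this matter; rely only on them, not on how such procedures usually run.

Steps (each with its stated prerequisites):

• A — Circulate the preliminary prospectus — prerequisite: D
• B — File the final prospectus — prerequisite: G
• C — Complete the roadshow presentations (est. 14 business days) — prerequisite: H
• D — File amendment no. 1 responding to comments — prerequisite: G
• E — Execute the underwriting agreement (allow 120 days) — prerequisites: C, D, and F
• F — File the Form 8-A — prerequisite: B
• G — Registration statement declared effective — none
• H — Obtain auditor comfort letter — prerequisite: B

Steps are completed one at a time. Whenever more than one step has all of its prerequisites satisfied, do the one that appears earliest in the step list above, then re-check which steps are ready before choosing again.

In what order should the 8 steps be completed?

G has no prerequisites → G first.
Ready: B and D. B is listed earlier → B.
D, F and H are all available; D is listed earlier → D.
Now A, F and H have their prerequisites met. A is listed earlier, so A next.
Now F and H have their prerequisites met. F is listed earlier, so F next.
Next only H has its prerequisites met → H.
C needed H, now all done → C.
That leaves E as the only ready step → E.

G B D A F H C E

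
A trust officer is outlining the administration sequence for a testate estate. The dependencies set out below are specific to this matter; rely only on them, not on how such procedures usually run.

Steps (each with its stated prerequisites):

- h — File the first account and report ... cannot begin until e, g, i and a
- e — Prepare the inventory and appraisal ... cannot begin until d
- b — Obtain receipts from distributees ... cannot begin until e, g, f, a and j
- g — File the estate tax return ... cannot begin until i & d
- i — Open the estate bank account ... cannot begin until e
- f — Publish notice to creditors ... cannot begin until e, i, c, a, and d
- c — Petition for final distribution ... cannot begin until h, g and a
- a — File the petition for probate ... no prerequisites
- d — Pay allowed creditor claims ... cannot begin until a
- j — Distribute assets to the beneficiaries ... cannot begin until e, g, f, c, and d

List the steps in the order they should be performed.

a is the only step with nothing outstanding, so it goes first.
Next only d has its prerequisites met → d.
e needed d, now all done → e.
i is the only step now ready → i.
g needed i and d, now all done → g.
That leaves h as the only ready step → h.
c is the only step now ready → c.
That leaves f as the only ready step → f.
That leaves j as the only ready step → j.
Next only b has its prerequisites met → b.

a, d, e, i, g, h, c, f, j, b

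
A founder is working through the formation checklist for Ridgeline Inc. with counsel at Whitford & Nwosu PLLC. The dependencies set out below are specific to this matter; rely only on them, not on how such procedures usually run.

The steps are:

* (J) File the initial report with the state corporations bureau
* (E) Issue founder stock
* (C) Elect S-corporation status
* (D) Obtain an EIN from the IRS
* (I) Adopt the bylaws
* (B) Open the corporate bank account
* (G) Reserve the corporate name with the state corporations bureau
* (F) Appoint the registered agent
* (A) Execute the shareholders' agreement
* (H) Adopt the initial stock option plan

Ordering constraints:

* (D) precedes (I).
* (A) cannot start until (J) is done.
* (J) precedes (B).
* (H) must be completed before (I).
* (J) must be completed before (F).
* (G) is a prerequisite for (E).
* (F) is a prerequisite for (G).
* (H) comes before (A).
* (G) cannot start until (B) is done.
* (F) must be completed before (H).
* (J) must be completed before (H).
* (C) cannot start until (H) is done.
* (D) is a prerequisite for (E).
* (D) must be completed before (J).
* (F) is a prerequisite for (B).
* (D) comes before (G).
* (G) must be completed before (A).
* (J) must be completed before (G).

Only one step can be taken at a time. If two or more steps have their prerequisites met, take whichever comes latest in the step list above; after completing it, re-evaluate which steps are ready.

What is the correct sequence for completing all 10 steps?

(D) is the only step with nothing outstanding, so it goes first.
(J) needed (D), now all done → (J).
Next only (F) has its prerequisites met → (F).
Now (H) and (B) have their prerequisites met. (H) is listed later, so (H) next.
Ready: (B), (I) and (C). (B) is listed later → (B).
(G) now also ready, so the ready set is {(G), (I), (C)}; (G) is listed later → (G).
(A), (I), (C) and (E) are all available; (A) is listed later → (A).
(I), (C) and (E) are all available; (I) is listed later → (I).
(C) and (E) are both available; (C) is listed later → (C).
That leaves (E) as the only ready step → (E).

(D), (J), (F), (H), (B), (G), (A), (I), (C), (E)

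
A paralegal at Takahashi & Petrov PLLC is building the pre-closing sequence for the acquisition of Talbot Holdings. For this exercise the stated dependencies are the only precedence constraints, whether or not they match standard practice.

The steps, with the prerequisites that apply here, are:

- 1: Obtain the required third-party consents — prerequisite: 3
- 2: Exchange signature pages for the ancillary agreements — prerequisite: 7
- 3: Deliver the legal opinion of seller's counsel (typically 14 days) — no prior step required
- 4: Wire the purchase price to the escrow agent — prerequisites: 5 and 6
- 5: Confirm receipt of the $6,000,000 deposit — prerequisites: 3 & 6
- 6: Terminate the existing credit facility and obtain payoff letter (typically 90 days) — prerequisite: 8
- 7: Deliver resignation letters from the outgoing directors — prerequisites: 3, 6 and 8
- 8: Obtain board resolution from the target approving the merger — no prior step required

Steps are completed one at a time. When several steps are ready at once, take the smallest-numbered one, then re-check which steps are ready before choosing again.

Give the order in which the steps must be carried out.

Nothing is required for 3 and 8. 3 has the earlier label → 3 first.
1 now also ready, so the ready set is {1, 8}; 1 has the earlier label → 1.
That leaves 8 as the only ready step → 8.
Next only 6 has its prerequisites met → 6.
Ready: 5 and 7. 5 has the earlier label → 5.
Now 4 and 7 have their prerequisites met. 4 has the earlier label, so 4 next.
7 needed 3, 6 and 8, now all done → 7.
2 is the only step now ready → 2.

3 1 8 6 5 4 7 2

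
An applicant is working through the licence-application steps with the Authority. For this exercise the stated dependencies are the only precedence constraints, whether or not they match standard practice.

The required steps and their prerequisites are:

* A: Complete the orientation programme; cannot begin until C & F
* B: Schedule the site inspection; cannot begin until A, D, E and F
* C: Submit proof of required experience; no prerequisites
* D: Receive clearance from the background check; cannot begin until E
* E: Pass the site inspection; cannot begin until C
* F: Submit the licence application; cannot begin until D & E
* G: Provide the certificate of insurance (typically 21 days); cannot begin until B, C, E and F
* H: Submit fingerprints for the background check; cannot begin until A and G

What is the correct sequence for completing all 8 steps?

C → E → D → F → A → B → G → H

C is the only step with nothing outstanding, so it goes first.
That leaves E as the only ready step → E.
D needed E, now all done → D.
That leaves F as the only ready step → F.
A is the only step now ready → A.
B needed A, D, E and F, now all done → B.
G is the only step now ready → G.
Next only H has its prerequisites met → H.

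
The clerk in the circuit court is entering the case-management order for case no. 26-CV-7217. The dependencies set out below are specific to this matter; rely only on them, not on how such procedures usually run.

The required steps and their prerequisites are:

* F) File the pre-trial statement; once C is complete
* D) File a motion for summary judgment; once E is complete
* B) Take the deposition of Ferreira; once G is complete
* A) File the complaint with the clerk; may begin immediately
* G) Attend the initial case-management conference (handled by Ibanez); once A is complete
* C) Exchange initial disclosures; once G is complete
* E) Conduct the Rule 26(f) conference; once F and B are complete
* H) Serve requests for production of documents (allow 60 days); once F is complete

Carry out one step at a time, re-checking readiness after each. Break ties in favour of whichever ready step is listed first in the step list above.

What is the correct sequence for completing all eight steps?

A, G, B, C, F, E, D, H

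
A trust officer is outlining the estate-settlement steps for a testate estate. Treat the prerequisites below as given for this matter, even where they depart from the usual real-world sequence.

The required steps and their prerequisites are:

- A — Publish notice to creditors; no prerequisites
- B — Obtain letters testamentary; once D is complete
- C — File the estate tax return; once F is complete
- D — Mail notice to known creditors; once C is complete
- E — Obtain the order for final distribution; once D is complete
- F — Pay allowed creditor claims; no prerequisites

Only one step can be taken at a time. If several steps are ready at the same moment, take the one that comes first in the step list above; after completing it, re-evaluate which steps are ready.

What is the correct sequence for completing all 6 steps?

A, F, C, D, B, E

A and F have no prerequisites; A is listed earlier, so A is first.
Next only F has its prerequisites met → F.
Next only C has its prerequisites met → C.
D needed C, now all done → D.
B and E are both available; B is listed earlier → B.
E needed D, now all done → E.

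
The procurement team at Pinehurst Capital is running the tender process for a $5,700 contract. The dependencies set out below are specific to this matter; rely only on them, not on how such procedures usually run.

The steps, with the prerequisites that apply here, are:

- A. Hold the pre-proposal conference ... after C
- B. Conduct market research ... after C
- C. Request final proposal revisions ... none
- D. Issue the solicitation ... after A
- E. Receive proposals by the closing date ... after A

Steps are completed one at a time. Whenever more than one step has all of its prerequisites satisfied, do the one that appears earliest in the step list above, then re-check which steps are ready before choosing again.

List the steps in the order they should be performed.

C has no prerequisites → C first.
Ready: A and B. A is listed earlier → A.
D and E now also ready, so the ready set is {B, D, E}; B is listed earlier → B.
Now D and E have their prerequisites met. D is listed earlier, so D next.
E is the only step now ready → E.

C, A, B, D, E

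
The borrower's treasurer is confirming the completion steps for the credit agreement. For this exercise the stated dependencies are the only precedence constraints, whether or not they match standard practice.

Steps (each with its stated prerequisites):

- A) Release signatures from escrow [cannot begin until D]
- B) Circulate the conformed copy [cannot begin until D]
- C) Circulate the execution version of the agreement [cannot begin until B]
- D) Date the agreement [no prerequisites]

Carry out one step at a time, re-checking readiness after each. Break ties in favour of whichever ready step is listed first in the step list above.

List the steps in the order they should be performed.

D, A, B, C

D is the only step with nothing outstanding, so it goes first.
Ready: A and B. A is listed earlier → A.
B is the only step now ready → B.
C is the only step now ready → C.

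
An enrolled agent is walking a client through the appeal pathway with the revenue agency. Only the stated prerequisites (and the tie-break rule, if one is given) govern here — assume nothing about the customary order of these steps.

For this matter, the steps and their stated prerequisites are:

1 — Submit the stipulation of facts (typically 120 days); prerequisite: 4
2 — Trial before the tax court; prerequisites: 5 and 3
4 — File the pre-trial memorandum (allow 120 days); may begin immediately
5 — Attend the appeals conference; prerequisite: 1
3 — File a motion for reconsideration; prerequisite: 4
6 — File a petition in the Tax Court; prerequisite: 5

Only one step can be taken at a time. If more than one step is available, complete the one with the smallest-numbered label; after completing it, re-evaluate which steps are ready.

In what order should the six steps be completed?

4, 1, 3, 5, 2, 6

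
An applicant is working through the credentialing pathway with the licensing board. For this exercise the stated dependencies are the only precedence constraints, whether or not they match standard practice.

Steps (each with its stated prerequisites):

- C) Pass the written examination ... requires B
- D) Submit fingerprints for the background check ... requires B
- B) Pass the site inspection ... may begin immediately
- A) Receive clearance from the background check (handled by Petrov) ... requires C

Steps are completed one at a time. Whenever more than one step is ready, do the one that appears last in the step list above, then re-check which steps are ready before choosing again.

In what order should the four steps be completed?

B D C A

Only B has no prerequisites, so it is first.
Ready: D and C. D is listed later → D.
C needed B, now all done → C.
A needed C, now all done → A.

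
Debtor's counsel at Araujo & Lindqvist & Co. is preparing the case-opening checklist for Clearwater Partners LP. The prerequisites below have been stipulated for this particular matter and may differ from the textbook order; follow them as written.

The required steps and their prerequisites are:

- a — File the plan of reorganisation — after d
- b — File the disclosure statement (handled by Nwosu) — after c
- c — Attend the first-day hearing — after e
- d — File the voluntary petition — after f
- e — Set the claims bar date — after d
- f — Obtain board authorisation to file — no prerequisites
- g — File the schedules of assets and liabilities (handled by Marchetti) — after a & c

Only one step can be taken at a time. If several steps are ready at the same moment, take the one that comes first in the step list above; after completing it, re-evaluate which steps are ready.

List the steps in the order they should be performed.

f, d, a, e, c, b, g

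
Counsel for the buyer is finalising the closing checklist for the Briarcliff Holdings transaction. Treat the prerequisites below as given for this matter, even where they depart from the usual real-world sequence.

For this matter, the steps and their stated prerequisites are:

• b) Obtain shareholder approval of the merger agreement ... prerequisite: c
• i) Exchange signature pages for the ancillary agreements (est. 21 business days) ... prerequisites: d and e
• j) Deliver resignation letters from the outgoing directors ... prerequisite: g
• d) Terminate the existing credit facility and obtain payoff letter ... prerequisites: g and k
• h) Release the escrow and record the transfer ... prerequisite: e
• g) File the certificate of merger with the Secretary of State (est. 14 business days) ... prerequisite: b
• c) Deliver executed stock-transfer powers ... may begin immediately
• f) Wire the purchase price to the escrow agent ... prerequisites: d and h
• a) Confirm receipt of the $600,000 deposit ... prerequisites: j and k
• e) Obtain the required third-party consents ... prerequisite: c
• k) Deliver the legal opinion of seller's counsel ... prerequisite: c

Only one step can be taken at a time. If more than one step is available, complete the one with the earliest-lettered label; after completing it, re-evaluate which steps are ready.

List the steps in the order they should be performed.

c has no prerequisites → c first.
Now b, e and k have their prerequisites met. b has the earlier label, so b next.
Now e, g and k have their prerequisites met. e has the earlier label, so e next.
Now g, h and k have their prerequisites met. g has the earlier label, so g next.
h, j and k are all available; h has the earlier label → h.
Now j and k have their prerequisites met. j has the earlier label, so j next.
That leaves k as the only ready step → k.
a and d are both available; a has the earlier label → a.
d needed g and k, now all done → d.
Now f and i have their prerequisites met. f has the earlier label, so f next.
i needed d and e, now all done → i.

c b e g h j k a d f i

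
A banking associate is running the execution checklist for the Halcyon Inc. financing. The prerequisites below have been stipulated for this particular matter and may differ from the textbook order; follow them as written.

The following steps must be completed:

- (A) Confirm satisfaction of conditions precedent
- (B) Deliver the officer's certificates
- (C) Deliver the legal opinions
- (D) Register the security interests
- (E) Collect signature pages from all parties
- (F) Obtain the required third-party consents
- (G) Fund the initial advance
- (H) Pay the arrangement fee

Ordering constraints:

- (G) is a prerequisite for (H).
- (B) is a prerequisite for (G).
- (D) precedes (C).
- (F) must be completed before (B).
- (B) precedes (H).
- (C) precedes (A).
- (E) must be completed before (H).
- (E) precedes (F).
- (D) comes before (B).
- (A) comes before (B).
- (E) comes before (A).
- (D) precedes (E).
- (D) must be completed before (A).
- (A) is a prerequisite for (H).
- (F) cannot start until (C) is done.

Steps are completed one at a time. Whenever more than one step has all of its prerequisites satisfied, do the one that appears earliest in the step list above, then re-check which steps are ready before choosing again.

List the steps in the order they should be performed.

(D) is the only step with nothing outstanding, so it goes first.
(C) and (E) are both available; (C) is listed earlier → (C).
(E) needed (D), now all done → (E).
Now (A) and (F) have their prerequisites met. (A) is listed earlier, so (A) next.
That leaves (F) as the only ready step → (F).
That leaves (B) as the only ready step → (B).
(G) needed (B), now all done → (G).
Next only (H) has its prerequisites met → (H).

(D) → (C) → (E) → (A) → (F) → (B) → (G) → (H)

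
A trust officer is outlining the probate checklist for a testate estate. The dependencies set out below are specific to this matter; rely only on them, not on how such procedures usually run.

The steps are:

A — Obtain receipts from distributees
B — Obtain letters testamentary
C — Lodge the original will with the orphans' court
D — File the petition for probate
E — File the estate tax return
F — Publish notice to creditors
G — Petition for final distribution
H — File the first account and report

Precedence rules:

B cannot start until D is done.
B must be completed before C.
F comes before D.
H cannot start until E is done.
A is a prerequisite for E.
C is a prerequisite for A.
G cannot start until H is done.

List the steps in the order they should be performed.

F, D, B, C, A, E, H, G

F is the only step with nothing outstanding, so it goes first.
That leaves D as the only ready step → D.
B needed D, now all done → B.
C needed B, now all done → C.
A needed C, now all done → A.
Next only E has its prerequisites met → E.
Next only H has its prerequisites met → H.
That leaves G as the only ready step → G.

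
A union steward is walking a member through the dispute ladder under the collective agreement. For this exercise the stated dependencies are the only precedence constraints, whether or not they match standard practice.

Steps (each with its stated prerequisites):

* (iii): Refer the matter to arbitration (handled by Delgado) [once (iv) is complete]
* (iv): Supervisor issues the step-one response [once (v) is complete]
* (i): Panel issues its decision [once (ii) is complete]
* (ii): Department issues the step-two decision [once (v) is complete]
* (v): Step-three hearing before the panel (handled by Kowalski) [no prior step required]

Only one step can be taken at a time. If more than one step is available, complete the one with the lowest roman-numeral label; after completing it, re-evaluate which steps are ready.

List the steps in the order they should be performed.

(v) is the only step with nothing outstanding, so it goes first.
(ii) and (iv) are both available; (ii) has the earlier label → (ii).
(i) now also ready, so the ready set is {(i), (iv)}; (i) has the earlier label → (i).
That leaves (iv) as the only ready step → (iv).
Next only (iii) has its prerequisites met → (iii).

(v), (ii), (i), (iv), (iii)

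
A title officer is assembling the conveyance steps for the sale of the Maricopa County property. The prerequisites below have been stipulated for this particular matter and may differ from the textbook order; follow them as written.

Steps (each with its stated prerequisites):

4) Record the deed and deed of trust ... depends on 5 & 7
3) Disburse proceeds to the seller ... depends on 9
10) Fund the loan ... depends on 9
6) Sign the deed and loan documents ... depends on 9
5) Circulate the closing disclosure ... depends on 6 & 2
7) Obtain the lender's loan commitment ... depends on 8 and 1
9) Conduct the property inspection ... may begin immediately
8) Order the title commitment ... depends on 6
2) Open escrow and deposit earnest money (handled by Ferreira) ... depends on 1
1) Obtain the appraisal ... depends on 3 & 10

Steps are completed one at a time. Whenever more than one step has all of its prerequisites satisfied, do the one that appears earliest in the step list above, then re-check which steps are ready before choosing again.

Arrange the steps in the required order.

9 has no prerequisites → 9 first.
Ready: 3, 10 and 6. 3 is listed earlier → 3.
Ready: 10 and 6. 10 is listed earlier → 10.
1 now also ready, so the ready set is {6, 1}; 6 is listed earlier → 6.
8 now also ready, so the ready set is {8, 1}; 8 is listed earlier → 8.
1 needed 3 and 10, now all done → 1.
Ready: 7 and 2. 7 is listed earlier → 7.
2 needed 1, now all done → 2.
5 needed 6 and 2, now all done → 5.
Next only 4 has its prerequisites met → 4.

9 3 10 6 8 1 7 2 5 4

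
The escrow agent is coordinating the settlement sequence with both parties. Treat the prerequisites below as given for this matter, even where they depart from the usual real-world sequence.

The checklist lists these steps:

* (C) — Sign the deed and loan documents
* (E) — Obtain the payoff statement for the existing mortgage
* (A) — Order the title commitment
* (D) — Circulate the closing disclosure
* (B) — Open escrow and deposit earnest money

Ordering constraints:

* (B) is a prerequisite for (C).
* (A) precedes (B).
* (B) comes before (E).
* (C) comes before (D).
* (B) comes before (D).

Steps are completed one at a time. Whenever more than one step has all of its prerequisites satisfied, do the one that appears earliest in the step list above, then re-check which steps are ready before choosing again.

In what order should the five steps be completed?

(A), (B), (C), (E), (D)

Only (A) has no prerequisites, so it is first.
(B) is the only step now ready → (B).
Now (C) and (E) have their prerequisites met. (C) is listed earlier, so (C) next.
(D) now also ready, so the ready set is {(E), (D)}; (E) is listed earlier → (E).
(D) needed (C) and (B), now all done → (D).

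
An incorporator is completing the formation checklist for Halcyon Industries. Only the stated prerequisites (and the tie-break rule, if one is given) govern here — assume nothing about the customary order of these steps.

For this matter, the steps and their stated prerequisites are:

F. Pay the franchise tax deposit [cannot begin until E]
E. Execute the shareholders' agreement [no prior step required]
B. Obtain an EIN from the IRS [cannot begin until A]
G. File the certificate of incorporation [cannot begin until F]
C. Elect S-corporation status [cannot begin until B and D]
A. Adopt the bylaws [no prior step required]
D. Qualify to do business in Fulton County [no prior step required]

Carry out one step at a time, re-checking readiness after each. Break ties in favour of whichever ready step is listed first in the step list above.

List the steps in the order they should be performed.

Nothing is required for E, A and D. E is listed earlier → E first.
F, A and D are all available; F is listed earlier → F.
G now also ready, so the ready set is {G, A, D}; G is listed earlier → G.
Now A and D have their prerequisites met. A is listed earlier, so A next.
B now also ready, so the ready set is {B, D}; B is listed earlier → B.
Next only D has its prerequisites met → D.
C is the only step now ready → C.

E, F, G, A, B, D, C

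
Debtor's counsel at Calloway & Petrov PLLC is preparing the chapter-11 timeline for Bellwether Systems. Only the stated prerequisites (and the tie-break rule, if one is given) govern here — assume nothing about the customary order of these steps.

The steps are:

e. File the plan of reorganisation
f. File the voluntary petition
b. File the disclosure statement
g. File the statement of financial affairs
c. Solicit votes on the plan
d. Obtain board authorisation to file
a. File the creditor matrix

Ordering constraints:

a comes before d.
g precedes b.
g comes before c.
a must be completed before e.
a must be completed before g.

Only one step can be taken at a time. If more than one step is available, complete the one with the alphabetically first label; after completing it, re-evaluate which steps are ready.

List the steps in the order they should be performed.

a, d, e, f, g, b, c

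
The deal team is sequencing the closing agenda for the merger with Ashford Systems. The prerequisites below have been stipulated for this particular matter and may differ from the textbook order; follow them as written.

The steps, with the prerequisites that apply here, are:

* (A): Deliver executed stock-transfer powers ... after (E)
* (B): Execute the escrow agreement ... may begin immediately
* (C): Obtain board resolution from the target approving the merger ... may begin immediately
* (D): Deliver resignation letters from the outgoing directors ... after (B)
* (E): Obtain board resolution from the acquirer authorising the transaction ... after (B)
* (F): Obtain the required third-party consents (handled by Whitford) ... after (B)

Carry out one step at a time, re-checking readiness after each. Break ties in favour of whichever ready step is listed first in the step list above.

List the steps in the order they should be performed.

(B) → (C) → (D) → (E) → (A) → (F)

Nothing is required for (B) and (C). (B) is listed earlier → (B) first.
Ready: (C), (D), (E) and (F). (C) is listed earlier → (C).
Now (D), (E) and (F) have their prerequisites met. (D) is listed earlier, so (D) next.
(E) and (F) are both available; (E) is listed earlier → (E).
(A) now also ready, so the ready set is {(A), (F)}; (A) is listed earlier → (A).
Next only (F) has its prerequisites met → (F).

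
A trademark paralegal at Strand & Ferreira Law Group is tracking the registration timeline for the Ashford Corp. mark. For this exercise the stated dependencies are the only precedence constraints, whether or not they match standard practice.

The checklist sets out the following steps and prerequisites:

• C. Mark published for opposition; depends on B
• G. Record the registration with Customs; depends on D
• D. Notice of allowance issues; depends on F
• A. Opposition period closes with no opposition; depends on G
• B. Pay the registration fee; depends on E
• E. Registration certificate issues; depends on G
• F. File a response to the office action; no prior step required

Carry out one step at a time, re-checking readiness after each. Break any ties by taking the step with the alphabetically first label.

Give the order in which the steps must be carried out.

Only F has no prerequisites, so it is first.
That leaves D as the only ready step → D.
That leaves G as the only ready step → G.
A and E are both available; A has the earlier label → A.
That leaves E as the only ready step → E.
That leaves B as the only ready step → B.
Next only C has its prerequisites met → C.

F D G A E B C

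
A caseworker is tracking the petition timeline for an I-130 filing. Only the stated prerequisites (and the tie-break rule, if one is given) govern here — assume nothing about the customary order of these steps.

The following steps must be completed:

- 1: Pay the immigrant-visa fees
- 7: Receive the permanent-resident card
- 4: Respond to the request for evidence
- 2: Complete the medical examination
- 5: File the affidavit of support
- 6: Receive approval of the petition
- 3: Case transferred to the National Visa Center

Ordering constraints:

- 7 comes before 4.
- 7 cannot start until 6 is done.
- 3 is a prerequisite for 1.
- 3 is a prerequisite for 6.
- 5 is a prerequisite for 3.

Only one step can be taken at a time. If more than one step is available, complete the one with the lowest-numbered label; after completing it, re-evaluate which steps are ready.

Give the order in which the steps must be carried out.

2 and 5 have no prerequisites; 2 has the earlier label, so 2 is first.
Next only 5 has its prerequisites met → 5.
3 needed 5, now all done → 3.
1 and 6 are both available; 1 has the earlier label → 1.
Next only 6 has its prerequisites met → 6.
That leaves 7 as the only ready step → 7.
4 needed 7, now all done → 4.

2 → 5 → 3 → 1 → 6 → 7 → 4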